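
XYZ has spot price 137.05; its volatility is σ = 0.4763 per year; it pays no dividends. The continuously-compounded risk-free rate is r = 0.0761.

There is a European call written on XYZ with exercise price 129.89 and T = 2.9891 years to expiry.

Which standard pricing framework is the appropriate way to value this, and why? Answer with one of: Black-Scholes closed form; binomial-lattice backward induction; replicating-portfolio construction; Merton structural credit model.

framework: Black-Scholes closed form

Key observation: everything needed for the exact continuous-time valuation of the European call on XYZ (strike 129.89) is given, and no feature rules the closed form out.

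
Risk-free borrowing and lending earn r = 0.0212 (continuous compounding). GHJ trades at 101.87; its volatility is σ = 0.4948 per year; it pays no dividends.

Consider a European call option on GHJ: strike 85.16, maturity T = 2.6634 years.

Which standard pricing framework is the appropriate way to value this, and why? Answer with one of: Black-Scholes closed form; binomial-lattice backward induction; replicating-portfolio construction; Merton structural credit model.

Key observation: with GHJ following a GBM at constant σ and r, the European call struck at 85.16 prices in closed form — nothing here needs a stepwise model or a balance sheet.

framework: Black-Scholes closed form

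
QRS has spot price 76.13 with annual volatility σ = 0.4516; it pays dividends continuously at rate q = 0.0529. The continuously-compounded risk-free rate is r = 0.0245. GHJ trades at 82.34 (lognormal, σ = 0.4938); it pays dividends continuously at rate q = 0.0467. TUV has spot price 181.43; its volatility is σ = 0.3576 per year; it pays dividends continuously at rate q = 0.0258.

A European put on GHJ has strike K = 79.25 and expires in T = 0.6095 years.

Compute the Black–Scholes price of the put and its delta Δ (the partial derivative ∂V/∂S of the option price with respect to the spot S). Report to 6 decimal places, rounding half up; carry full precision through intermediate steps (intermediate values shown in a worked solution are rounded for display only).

σ√T = 0.4938·√0.6095 = 0.385512
d₁ = (ln(S/K) + (r−q+σ²/2)T) / (σ√T) = (ln(82.34/79.25) + (0.0245−0.0467+0.4938²/2)·0.6095) / 0.385512 = (0.038250 + 0.060779) / 0.385512 = 0.256875
d₂ = d₁ − σ√T = 0.256875 − 0.385512 = -0.128637
e^{−rT} = 0.985178
e^{−qT} = 0.971938
N(−d₁) = 0.398638,  N(−d₂) = 0.551178
Put price V = K·e^{−rT}·N(−d₂) − S·e^{−qT}·N(−d₁) = 43.033388 − 31.902703 = 11.130685
Δ = −e^{−qT}·N(−d₁) = -0.387451

price = 11.130685
Δ = -0.387451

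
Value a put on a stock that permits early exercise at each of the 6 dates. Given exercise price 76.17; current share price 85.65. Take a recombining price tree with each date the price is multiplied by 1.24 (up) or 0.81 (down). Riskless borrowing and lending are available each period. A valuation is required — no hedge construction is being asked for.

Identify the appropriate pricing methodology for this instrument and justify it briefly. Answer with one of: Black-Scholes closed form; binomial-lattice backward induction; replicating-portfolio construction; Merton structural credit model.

framework: binomial-lattice backward induction

Key observation: the exercise right at every one of the 6 steps is what matters: each node needs max(76.17 − S, continuation), which only the stepwise tree valuation starting from spot 85.65 delivers.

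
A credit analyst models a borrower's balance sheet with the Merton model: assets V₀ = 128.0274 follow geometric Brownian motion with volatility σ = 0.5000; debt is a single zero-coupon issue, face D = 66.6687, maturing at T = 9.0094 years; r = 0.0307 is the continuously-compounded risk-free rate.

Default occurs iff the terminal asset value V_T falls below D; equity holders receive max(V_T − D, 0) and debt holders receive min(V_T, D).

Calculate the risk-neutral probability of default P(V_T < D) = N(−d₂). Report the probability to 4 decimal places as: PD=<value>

Equity is a call on the firm's assets struck at D = 66.6687:
d₁ = [ln(V₀/D) + (r + σ²/2)T] / (σ√T)
   = [ln(128.0274/66.6687) + (0.0307 + 0.5·0.5000²)·9.0094] / (0.5000·√9.0094)
   = [0.652509 + 1.402764] / 1.500783 = 1.369467
d₂ = d₁ − σ√T = 1.369467 − 1.500783 = -0.131317
risk-neutral PD = N(−d₂) = N(0.131317) = 0.552238

PD=0.5522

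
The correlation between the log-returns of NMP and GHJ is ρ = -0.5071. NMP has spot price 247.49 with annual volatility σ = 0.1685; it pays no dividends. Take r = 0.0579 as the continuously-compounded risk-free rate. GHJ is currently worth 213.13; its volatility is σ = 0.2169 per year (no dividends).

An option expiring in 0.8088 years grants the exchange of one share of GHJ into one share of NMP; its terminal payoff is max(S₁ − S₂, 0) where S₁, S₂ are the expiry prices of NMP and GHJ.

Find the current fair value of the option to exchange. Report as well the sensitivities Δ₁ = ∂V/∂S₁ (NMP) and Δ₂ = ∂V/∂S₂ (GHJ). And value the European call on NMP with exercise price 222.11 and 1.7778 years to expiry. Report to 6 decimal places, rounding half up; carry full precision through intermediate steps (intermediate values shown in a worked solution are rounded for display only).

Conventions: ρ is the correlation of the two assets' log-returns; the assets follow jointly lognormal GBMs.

σ_eff = √(σ₁² + σ₂² − 2ρσ₁σ₂) = √(0.1685² + 0.2169² − 2·-0.5071·0.1685·0.2169) = 0.335417
d₁ = (ln(S₁/S₂) + (q₂ − q₁ + σ_eff²/2)T) / (σ_eff√T) = (ln(247.49/213.13) + (0.0 − 0.0 + 0.056252)·0.8088) / 0.301652 = 0.646324
d₂ = d₁ − σ_eff√T = 0.646324 − 0.301652 = 0.344673
N(d₁) = 0.740965,  N(d₂) = 0.634830
V = S₁·e^{−q₁T}·N(d₁) − S₂·e^{−q₂T}·N(d₂) = 183.381504 − 135.301275 = 48.080229
Δ₁ = e^{−q₁T}·N(d₁) = 0.740965;  Δ₂ = −e^{−q₂T}·N(d₂) = -0.634830
[vanilla: NMP call K=222.11]
σ√T = 0.1685·√1.7778 = 0.224668
d₁ = (ln(S/K) + (r+σ²/2)T) / (σ√T) = (ln(247.49/222.11) + (0.0579+0.1685²/2)·1.7778) / 0.224668 = (0.108197 + 0.128172) / 0.224668 = 1.052085
d₂ = d₁ − σ√T = 1.052085 − 0.224668 = 0.827417
e^{−rT} = 0.902186
N(d₁) = 0.853620,  N(d₂) = 0.796000
price = S·N(d₁) − K·e^{−rT}·N(d₂) = 211.262347 − 159.506003 = 51.756344

exchange price = 48.080229
Δ1 = 0.740965
Δ2 = -0.634830
price(NMP call K=222.11) = 51.756344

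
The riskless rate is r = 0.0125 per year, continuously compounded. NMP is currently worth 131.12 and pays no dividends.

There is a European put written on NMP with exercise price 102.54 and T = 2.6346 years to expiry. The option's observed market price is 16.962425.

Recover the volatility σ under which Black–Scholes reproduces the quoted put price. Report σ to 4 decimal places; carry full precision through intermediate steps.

At σ = 0.4164 the Black–Scholes value reproduces the quote:
σ√T = 0.4164·√2.6346 = 0.675878
d₁ = (ln(S/K) + (r+σ²/2)T) / (σ√T) = (ln(131.12/102.54) + (0.0125+0.4164²/2)·2.6346) / 0.675878 = (0.245860 + 0.261338) / 0.675878 = 0.750428
d₂ = d₁ − σ√T = 0.750428 − 0.675878 = 0.074551
e^{−rT} = 0.967604
N(−d₁) = 0.226498,  N(−d₂) = 0.470286
V = K·e^{−rT}·N(−d₂) − S·N(−d₁) = 46.660891 − 29.698467 = 16.962425 (equal to the quote); since ∂V/∂σ > 0 for all σ, the implied volatility is unique

sigma = 0.4164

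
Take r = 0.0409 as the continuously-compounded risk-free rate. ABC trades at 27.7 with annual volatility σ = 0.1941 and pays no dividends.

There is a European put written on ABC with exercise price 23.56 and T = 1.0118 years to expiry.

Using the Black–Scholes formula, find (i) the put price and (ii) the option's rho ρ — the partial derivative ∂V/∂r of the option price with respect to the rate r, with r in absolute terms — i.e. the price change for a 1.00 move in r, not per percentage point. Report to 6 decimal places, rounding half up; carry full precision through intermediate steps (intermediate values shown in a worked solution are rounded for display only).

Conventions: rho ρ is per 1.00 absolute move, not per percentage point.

price = 0.375025
ρ = -3.950394

σ√T = 0.1941·√1.0118 = 0.195242
d₁ = (ln(S/K) + (r+σ²/2)T) / (σ√T) = (ln(27.7/23.56) + (0.0409+0.1941²/2)·1.0118) / 0.195242 = (0.161882 + 0.060442) / 0.195242 = 1.138713
d₂ = d₁ − σ√T = 1.138713 − 0.195242 = 0.943471
e^{−rT} = 0.959462
N(−d₁) = 0.127411,  N(−d₂) = 0.172720
Put price V = K·e^{−rT}·N(−d₂) − S·N(−d₁) = 3.904323 − 3.529298 = 0.375025
ρ = −K·T·e^{−rT}·N(−d₂) = -3.950394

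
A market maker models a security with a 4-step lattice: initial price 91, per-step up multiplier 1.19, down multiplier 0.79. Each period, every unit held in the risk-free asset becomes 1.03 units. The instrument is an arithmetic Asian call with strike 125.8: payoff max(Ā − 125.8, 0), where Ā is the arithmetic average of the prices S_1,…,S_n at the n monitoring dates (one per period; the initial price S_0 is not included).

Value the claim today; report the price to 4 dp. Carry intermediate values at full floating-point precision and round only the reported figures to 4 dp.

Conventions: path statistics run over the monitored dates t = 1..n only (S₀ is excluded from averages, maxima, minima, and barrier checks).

price = 2.1712

Set p* = 0.6000 (from d < R < u); the path-dependent value is the discounted p*-expectation over all price paths.
Enumerate all 2^4 = 16 price paths (U = up ×1.19, D = down ×0.79); each path with k up-moves has probability p*^k·(1−p*)^(4−k).
DDDD: Ā=52.2486, payoff=0.0000, prob=0.025600
UDDD: Ā=78.7035, payoff=0.0000, prob=0.038400
DUDD: Ā=69.6035, payoff=0.0000, prob=0.038400
UUDD: Ā=104.8458, payoff=0.0000, prob=0.057600
DDUD: Ā=62.4145, payoff=0.0000, prob=0.038400
UDUD: Ā=94.0168, payoff=0.0000, prob=0.057600
DUUD: Ā=84.9168, payoff=0.0000, prob=0.057600
UUUD: Ā=127.9127, payoff=2.1127, prob=0.086400
DDDU: Ā=56.7352, payoff=0.0000, prob=0.038400
UDDU: Ā=85.4619, payoff=0.0000, prob=0.057600
DUDU: Ā=76.3619, payoff=0.0000, prob=0.057600
UUDU: Ā=115.0262, payoff=0.0000, prob=0.086400
DDUU: Ā=69.1729, payoff=0.0000, prob=0.057600
UDUU: Ā=104.1972, payoff=0.0000, prob=0.086400
DUUU: Ā=95.0972, payoff=0.0000, prob=0.086400
UUUU: Ā=143.2476, payoff=17.4476, prob=0.129600
Price = Σ prob·payoff / R^4 = 2.443744 / 1.125509 = 2.1712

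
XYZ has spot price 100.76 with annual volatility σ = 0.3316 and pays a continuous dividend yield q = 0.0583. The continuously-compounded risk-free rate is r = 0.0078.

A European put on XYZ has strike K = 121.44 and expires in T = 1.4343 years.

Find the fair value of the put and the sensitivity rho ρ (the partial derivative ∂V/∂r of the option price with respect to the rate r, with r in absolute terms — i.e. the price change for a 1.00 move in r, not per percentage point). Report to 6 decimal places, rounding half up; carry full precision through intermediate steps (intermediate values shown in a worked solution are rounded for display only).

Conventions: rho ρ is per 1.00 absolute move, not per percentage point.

σ√T = 0.3316·√1.4343 = 0.397132
d₁ = (ln(S/K) + (r−q+σ²/2)T) / (σ√T) = (ln(100.76/121.44) + (0.0078−0.0583+0.3316²/2)·1.4343) / 0.397132 = (-0.186679 + 0.006425) / 0.397132 = -0.453890
d₂ = d₁ − σ√T = -0.453890 − 0.397132 = -0.851022
e^{−rT} = 0.988875
e^{−qT} = 0.919781
N(−d₁) = 0.675046,  N(−d₂) = 0.802621
Put price V = K·e^{−rT}·N(−d₂) − S·e^{−qT}·N(−d₁) = 96.385971 − 62.561339 = 33.824632
ρ = −K·T·e^{−rT}·N(−d₂) = -138.246398

price = 33.824632
ρ = -138.246398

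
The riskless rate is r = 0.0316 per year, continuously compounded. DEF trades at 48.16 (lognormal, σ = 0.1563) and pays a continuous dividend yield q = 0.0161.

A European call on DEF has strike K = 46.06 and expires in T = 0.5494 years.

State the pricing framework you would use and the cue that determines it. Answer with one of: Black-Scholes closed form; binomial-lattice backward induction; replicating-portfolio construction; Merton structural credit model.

framework: Black-Scholes closed form

Key observation: a European claim on DEF (strike 46.06) — a lognormal (GBM) underlying with constant rate and volatility — has an exact closed-form value; no lattice or capital structure is involved.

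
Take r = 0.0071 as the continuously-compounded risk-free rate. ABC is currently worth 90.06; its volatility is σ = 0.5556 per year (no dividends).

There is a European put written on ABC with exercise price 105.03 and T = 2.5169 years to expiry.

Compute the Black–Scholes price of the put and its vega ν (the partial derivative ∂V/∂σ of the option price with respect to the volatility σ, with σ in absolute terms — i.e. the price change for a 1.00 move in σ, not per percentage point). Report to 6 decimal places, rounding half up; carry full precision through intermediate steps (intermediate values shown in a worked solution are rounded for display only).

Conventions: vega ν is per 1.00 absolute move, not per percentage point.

σ√T = 0.5556·√2.5169 = 0.881445
d₁ = (ln(S/K) + (r+σ²/2)T) / (σ√T) = (ln(90.06/105.03) + (0.0071+0.5556²/2)·2.5169) / 0.881445 = (-0.153770 + 0.406343) / 0.881445 = 0.286544
d₂ = d₁ − σ√T = 0.286544 − 0.881445 = -0.594901
e^{−rT} = 0.982289
N(−d₁) = 0.387231,  N(−d₂) = 0.724045
Put price V = K·e^{−rT}·N(−d₂) − S·N(−d₁) = 74.699587 − 34.874003 = 39.825584
φ(d₁) = (1/√(2π))·e^{−d₁²/2} = 0.382896
ν = S·φ(d₁)·√T = 54.707338

price = 39.825584
ν = 54.707338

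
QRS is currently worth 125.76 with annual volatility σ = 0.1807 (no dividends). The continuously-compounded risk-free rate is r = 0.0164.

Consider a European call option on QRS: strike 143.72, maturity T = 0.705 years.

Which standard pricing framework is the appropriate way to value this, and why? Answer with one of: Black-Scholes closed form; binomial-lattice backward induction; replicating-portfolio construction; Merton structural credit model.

Key observation: with QRS following a GBM at constant σ and r, the European call struck at 143.72 prices in closed form — nothing here needs a stepwise model or a balance sheet.

framework: Black-Scholes closed form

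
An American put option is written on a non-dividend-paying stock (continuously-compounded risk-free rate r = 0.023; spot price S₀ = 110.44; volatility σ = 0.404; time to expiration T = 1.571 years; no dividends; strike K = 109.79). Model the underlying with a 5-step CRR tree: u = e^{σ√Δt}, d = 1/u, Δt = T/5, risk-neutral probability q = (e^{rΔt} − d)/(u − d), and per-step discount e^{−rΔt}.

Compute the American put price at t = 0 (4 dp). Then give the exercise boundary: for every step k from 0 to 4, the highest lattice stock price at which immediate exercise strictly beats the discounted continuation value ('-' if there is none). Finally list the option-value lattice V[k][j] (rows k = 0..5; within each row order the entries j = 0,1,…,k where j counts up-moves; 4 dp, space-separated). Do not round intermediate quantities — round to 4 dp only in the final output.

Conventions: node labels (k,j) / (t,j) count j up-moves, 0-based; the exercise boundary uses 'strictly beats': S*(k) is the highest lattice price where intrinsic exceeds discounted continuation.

Δt=0.31420  u=1.25415  d=0.79735  q=0.45950  discount=0.99280
step 5 (expiry): payoffs max(K−S,0) = 74.1955 53.8039 21.7302 0.0000 0.0000 0.0000
step 4: (k=4,j=0): S=44.6407, K−S=65.1493, hold=64.3587 ⇒ V=65.1493 exercise | (k=4,j=1): S=70.2148, K−S=39.5752, hold=38.7846 ⇒ V=39.5752 exercise | (k=4,j=2): S=110.4400, K−S=0.0000, hold=11.6605 ⇒ V=11.6605 continue | (k=4,j=3): S=173.7096, K−S=0.0000, hold=0.0000 ⇒ V=0.0000 continue | (k=4,j=4): S=273.2256, K−S=0.0000, hold=0.0000 ⇒ V=0.0000 continue  boundary S*=70.2148
step 3: (k=3,j=0): S=55.9861, K−S=53.8039, hold=53.0134 ⇒ V=53.8039 exercise | (k=3,j=1): S=88.0598, K−S=21.7302, hold=26.5557 ⇒ V=26.5557 continue | (k=3,j=2): S=138.5081, K−S=0.0000, hold=6.2571 ⇒ V=6.2571 continue | (k=3,j=3): S=217.8575, K−S=0.0000, hold=0.0000 ⇒ V=0.0000 continue  boundary S*=55.9861
step 2: (k=2,j=0): S=70.2148, K−S=39.5752, hold=40.9860 ⇒ V=40.9860 continue | (k=2,j=1): S=110.4400, K−S=0.0000, hold=17.1043 ⇒ V=17.1043 continue | (k=2,j=2): S=173.7096, K−S=0.0000, hold=3.3576 ⇒ V=3.3576 continue  boundary S*=-
step 1: (k=1,j=0): S=88.0598, K−S=21.7302, hold=29.7961 ⇒ V=29.7961 continue | (k=1,j=1): S=138.5081, K−S=0.0000, hold=10.7100 ⇒ V=10.7100 continue  boundary S*=-
step 0: (k=0,j=0): S=110.4400, K−S=0.0000, hold=20.8746 ⇒ V=20.8746 continue  boundary S*=-

price = 20.8746
boundary = - - - 55.9861 70.2148
tree:
20.8746
29.7961 10.7100
40.9860 17.1043 3.3576
53.8039 26.5557 6.2571 0.0000
65.1493 39.5752 11.6605 0.0000 0.0000
74.1955 53.8039 21.7302 0.0000 0.0000 0.0000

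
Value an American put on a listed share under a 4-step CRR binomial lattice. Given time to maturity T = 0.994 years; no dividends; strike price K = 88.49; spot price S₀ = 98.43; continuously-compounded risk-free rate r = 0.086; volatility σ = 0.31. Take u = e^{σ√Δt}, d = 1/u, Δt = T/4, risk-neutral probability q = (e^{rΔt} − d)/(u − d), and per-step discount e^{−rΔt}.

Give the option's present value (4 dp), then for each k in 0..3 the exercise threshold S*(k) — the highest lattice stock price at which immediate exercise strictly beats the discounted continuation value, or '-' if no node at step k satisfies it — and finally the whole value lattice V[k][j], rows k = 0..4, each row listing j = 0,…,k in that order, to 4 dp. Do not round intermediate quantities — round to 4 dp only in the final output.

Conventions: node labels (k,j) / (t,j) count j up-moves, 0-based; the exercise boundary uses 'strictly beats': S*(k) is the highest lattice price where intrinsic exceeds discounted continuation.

price = 5.0517
boundary = - - 72.2605 61.9138
tree:
5.0517
9.2275 1.5697
16.2295 3.4197 0.0000
26.5762 7.4498 0.0000 0.0000
35.4414 16.2295 0.0000 0.0000 0.0000

Δt=0.24850  u=1.16711  d=0.85681  q=0.53106  discount=0.97886
step 4 (expiry): payoffs max(K−S,0) = 35.4414 16.2295 0.0000 0.0000 0.0000
step 3: (k=3,j=0): S=61.9138, K−S=26.5762, hold=24.7052 ⇒ V=26.5762 exercise | (k=3,j=1): S=84.3362, K−S=4.1538, hold=7.4498 ⇒ V=7.4498 continue | (k=3,j=2): S=114.8791, K−S=0.0000, hold=0.0000 ⇒ V=0.0000 continue | (k=3,j=3): S=156.4832, K−S=0.0000, hold=0.0000 ⇒ V=0.0000 continue  boundary S*=61.9138
step 2: (k=2,j=0): S=72.2605, K−S=16.2295, hold=16.0719 ⇒ V=16.2295 exercise | (k=2,j=1): S=98.4300, K−S=0.0000, hold=3.4197 ⇒ V=3.4197 continue | (k=2,j=2): S=134.0770, K−S=0.0000, hold=0.0000 ⇒ V=0.0000 continue  boundary S*=72.2605
step 1: (k=1,j=0): S=84.3362, K−S=4.1538, hold=9.2275 ⇒ V=9.2275 continue | (k=1,j=1): S=114.8791, K−S=0.0000, hold=1.5697 ⇒ V=1.5697 continue  boundary S*=-
step 0: (k=0,j=0): S=98.4300, K−S=0.0000, hold=5.0517 ⇒ V=5.0517 continue  boundary S*=-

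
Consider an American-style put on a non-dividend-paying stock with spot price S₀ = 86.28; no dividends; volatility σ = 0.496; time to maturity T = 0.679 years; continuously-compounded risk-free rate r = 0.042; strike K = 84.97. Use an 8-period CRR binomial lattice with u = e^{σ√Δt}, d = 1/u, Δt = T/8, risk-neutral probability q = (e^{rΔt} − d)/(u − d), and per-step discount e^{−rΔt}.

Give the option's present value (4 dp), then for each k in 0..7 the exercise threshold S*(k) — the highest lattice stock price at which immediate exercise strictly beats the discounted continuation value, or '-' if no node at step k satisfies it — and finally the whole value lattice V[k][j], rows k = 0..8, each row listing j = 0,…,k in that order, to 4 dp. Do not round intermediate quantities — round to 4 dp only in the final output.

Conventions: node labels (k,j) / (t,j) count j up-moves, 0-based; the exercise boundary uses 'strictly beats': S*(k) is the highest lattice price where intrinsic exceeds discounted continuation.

price = 11.8843
boundary = - - - - 48.4045 55.9296 64.6246 55.9296
tree:
11.8843
16.5949 6.7931
22.4463 10.2844 3.0044
29.2587 15.1228 5.0406 0.7877
36.5655 21.4425 8.2861 1.5093 0.0000
43.0781 29.0404 13.2476 2.8919 0.0000 0.0000
48.7145 36.5655 20.3454 5.5414 0.0000 0.0000 0.0000
53.5926 43.0781 29.0404 10.6180 0.0000 0.0000 0.0000 0.0000
57.8143 48.7145 36.5655 20.3454 0.0000 0.0000 0.0000 0.0000 0.0000

params: Δt=0.08488 u=1.15546 d=0.86545 q=0.47625 e^(-rΔt)=0.99644
t_8 payoffs: 57.8143 48.7145 36.5655 20.3454 0.0000 0.0000 0.0000 0.0000 0.0000
t_7: node(7,0) S=31.3774 payoff=53.5926 vs cont=53.2902 → 53.5926 [stop]  node(7,1) S=41.8919 payoff=43.0781 vs cont=42.7758 → 43.0781 [stop]  node(7,2) S=55.9296 payoff=29.0404 vs cont=28.7380 → 29.0404 [stop]  node(7,3) S=74.6714 payoff=10.2986 vs cont=10.6180 → 10.6180 [wait]  node(7,4) S=99.6934 payoff=0.0000 vs cont=0.0000 → 0.0000 [wait]  node(7,5) S=133.1001 payoff=0.0000 vs cont=0.0000 → 0.0000 [wait]  node(7,6) S=177.7013 payoff=0.0000 vs cont=0.0000 → 0.0000 [wait]  node(7,7) S=237.2481 payoff=0.0000 vs cont=0.0000 → 0.0000 [wait]  ⇒ S*(7)=55.9296
t_6: node(6,0) S=36.2555 payoff=48.7145 vs cont=48.4122 → 48.7145 [stop]  node(6,1) S=48.4045 payoff=36.5655 vs cont=36.2631 → 36.5655 [stop]  node(6,2) S=64.6246 payoff=20.3454 vs cont=20.1946 → 20.3454 [stop]  node(6,3) S=86.2800 payoff=0.0000 vs cont=5.5414 → 5.5414 [wait]  node(6,4) S=115.1920 payoff=0.0000 vs cont=0.0000 → 0.0000 [wait]  node(6,5) S=153.7923 payoff=0.0000 vs cont=0.0000 → 0.0000 [wait]  node(6,6) S=205.3273 payoff=0.0000 vs cont=0.0000 → 0.0000 [wait]  ⇒ S*(6)=64.6246
t_5: node(5,0) S=41.8919 payoff=43.0781 vs cont=42.7758 → 43.0781 [stop]  node(5,1) S=55.9296 payoff=29.0404 vs cont=28.7380 → 29.0404 [stop]  node(5,2) S=74.6714 payoff=10.2986 vs cont=13.2476 → 13.2476 [wait]  node(5,3) S=99.6934 payoff=0.0000 vs cont=2.8919 → 2.8919 [wait]  node(5,4) S=133.1001 payoff=0.0000 vs cont=0.0000 → 0.0000 [wait]  node(5,5) S=177.7013 payoff=0.0000 vs cont=0.0000 → 0.0000 [wait]  ⇒ S*(5)=55.9296
t_4: node(4,0) S=48.4045 payoff=36.5655 vs cont=36.2631 → 36.5655 [stop]  node(4,1) S=64.6246 payoff=20.3454 vs cont=21.4425 → 21.4425 [wait]  node(4,2) S=86.2800 payoff=0.0000 vs cont=8.2861 → 8.2861 [wait]  node(4,3) S=115.1920 payoff=0.0000 vs cont=1.5093 → 1.5093 [wait]  node(4,4) S=153.7923 payoff=0.0000 vs cont=0.0000 → 0.0000 [wait]  ⇒ S*(4)=48.4045
t_3: node(3,0) S=55.9296 payoff=29.0404 vs cont=29.2587 → 29.2587 [wait]  node(3,1) S=74.6714 payoff=10.2986 vs cont=15.1228 → 15.1228 [wait]  node(3,2) S=99.6934 payoff=0.0000 vs cont=5.0406 → 5.0406 [wait]  node(3,3) S=133.1001 payoff=0.0000 vs cont=0.7877 → 0.7877 [wait]  ⇒ S*(3)=-
t_2: node(2,0) S=64.6246 payoff=20.3454 vs cont=22.4463 → 22.4463 [wait]  node(2,1) S=86.2800 payoff=0.0000 vs cont=10.2844 → 10.2844 [wait]  node(2,2) S=115.1920 payoff=0.0000 vs cont=3.0044 → 3.0044 [wait]  ⇒ S*(2)=-
t_1: node(1,0) S=74.6714 payoff=10.2986 vs cont=16.5949 → 16.5949 [wait]  node(1,1) S=99.6934 payoff=0.0000 vs cont=6.7931 → 6.7931 [wait]  ⇒ S*(1)=-
t_0: node(0,0) S=86.2800 payoff=0.0000 vs cont=11.8843 → 11.8843 [wait]  ⇒ S*(0)=-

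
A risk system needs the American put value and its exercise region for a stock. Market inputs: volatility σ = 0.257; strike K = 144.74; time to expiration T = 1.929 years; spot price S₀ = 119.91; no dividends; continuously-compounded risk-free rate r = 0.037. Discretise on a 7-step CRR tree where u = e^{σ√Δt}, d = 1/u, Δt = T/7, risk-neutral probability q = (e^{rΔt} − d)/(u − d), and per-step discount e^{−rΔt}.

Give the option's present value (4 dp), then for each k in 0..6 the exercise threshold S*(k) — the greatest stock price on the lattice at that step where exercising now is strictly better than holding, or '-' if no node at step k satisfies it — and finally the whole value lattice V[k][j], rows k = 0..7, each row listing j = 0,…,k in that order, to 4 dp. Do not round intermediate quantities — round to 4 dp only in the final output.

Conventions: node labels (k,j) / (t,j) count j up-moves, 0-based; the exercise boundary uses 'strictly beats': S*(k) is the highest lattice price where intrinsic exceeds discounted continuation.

Δt=0.27557, u=1.14444, d=0.87379, q=0.50419, disc=e^(-rΔt)=0.98986
k=7 terminal: V=max(K-S,0) → 98.1047 83.6601 64.7417 39.9635 7.5107 0.0000 0.0000 0.0000
k=6: j=0 S=53.3711 intr=91.3689 cont=89.9006 V=91.3689[EX]; j=1 S=69.9020 intr=74.8380 cont=73.3697 V=74.8380[EX]; j=2 S=91.5530 intr=53.1870 cont=51.7187 V=53.1870[EX]; j=3 S=119.9100 intr=24.8300 cont=23.3617 V=24.8300[EX]; j=4 S=157.0502 intr=0.0000 cont=3.6861 V=3.6861[hold]; j=5 S=205.6939 intr=0.0000 cont=0.0000 V=0.0000[hold]; j=6 S=269.4042 intr=0.0000 cont=0.0000 V=0.0000[hold]  S*(6)=119.9100
k=5: j=0 S=61.0799 intr=83.6601 cont=82.1919 V=83.6601[EX]; j=1 S=79.9983 intr=64.7417 cont=63.2734 V=64.7417[EX]; j=2 S=104.7765 intr=39.9635 cont=38.4952 V=39.9635[EX]; j=3 S=137.2293 intr=7.5107 cont=14.0257 V=14.0257[hold]; j=4 S=179.7338 intr=0.0000 cont=1.8091 V=1.8091[hold]; j=5 S=235.4035 intr=0.0000 cont=0.0000 V=0.0000[hold]  S*(5)=104.7765
k=4: j=0 S=69.9020 intr=74.8380 cont=73.3697 V=74.8380[EX]; j=1 S=91.5530 intr=53.1870 cont=51.7187 V=53.1870[EX]; j=2 S=119.9100 intr=24.8300 cont=26.6132 V=26.6132[hold]; j=3 S=157.0502 intr=0.0000 cont=7.7864 V=7.7864[hold]; j=4 S=205.6939 intr=0.0000 cont=0.8879 V=0.8879[hold]  S*(4)=91.5530
k=3: j=0 S=79.9983 intr=64.7417 cont=63.2734 V=64.7417[EX]; j=1 S=104.7765 intr=39.9635 cont=39.3852 V=39.9635[EX]; j=2 S=137.2293 intr=7.5107 cont=16.9473 V=16.9473[hold]; j=3 S=179.7338 intr=0.0000 cont=4.2645 V=4.2645[hold]  S*(3)=104.7765
k=2: j=0 S=91.5530 intr=53.1870 cont=51.7187 V=53.1870[EX]; j=1 S=119.9100 intr=24.8300 cont=28.0713 V=28.0713[hold]; j=2 S=157.0502 intr=0.0000 cont=10.4457 V=10.4457[hold]  S*(2)=91.5530
k=1: j=0 S=104.7765 intr=39.9635 cont=40.1128 V=40.1128[hold]; j=1 S=137.2293 intr=7.5107 cont=18.9900 V=18.9900[hold]  S*(1)=-
k=0: j=0 S=119.9100 intr=24.8300 cont=29.1641 V=29.1641[hold]  S*(0)=-

price = 29.1641
boundary = - - 91.5530 104.7765 91.5530 104.7765 119.9100
tree:
29.1641
40.1128 18.9900
53.1870 28.0713 10.4457
64.7417 39.9635 16.9473 4.2645
74.8380 53.1870 26.6132 7.7864 0.8879
83.6601 64.7417 39.9635 14.0257 1.8091 0.0000
91.3689 74.8380 53.1870 24.8300 3.6861 0.0000 0.0000
98.1047 83.6601 64.7417 39.9635 7.5107 0.0000 0.0000 0.0000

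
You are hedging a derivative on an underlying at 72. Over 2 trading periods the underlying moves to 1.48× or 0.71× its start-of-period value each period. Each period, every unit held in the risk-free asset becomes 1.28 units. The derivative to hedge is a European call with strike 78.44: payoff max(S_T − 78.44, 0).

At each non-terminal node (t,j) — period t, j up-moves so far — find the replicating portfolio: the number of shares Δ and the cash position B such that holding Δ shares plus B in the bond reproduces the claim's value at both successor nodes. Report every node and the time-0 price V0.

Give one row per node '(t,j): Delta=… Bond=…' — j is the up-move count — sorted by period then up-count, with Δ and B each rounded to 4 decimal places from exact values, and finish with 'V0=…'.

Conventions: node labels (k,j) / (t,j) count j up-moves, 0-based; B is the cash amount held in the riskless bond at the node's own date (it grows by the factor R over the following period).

The replicating-portfolio and risk-neutral prices coincide; use p* = (1.28−0.71)/(1.48−0.71) = 0.7403 for the latter.
Expiry values: V(2,0)=0.0000, V(2,1)=0.0000, V(2,2)=79.2688
  t=1,j=0: stock 51.1200 → up 75.6576 (V=0.0000), down 36.2952 (V=0.0000). Price 0.0000; hedge Δ=0.0000, bond B=0.0000.
  t=1,j=1: stock 106.5600 → up 157.7088 (V=79.2688), down 75.6576 (V=0.0000). Price 45.8434; hedge Δ=0.9661, bond B=-57.1031.
  t=0,j=0: stock 72.0000 → up 106.5600 (V=45.8434), down 51.1200 (V=0.0000). Price 26.5125; hedge Δ=0.8269, bond B=-33.0243.
As a check, the time-0 holding Δ(0,0)·S0 + B(0,0) comes to 26.5125 — exactly V0.

(0,0): Delta=0.8269 Bond=-33.0243
(1,0): Delta=0.0000 Bond=0.0000
(1,1): Delta=0.9661 Bond=-57.1031
V0=26.5125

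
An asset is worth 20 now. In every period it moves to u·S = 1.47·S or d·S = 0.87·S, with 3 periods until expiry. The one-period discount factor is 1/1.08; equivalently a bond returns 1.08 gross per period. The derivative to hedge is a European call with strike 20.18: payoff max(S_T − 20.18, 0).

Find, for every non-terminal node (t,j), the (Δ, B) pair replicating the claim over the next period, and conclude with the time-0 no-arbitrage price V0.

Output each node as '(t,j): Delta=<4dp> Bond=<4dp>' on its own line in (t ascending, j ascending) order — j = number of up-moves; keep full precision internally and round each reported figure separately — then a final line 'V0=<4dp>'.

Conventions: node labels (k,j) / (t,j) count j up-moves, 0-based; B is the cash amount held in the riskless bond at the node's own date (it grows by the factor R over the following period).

(0,0): Delta=0.7884 Bond=-10.2594
(1,0): Delta=0.5959 Bond=-7.7303
(1,1): Delta=1.0000 Bond=-17.3011
(2,0): Delta=0.2282 Bond=-2.7830
(2,1): Delta=1.0000 Bond=-18.6852
(2,2): Delta=1.0000 Bond=-18.6852
V0=5.5087

Since d<R<u, set p* = (R−d)/(u−d) = 0.3500; price each node as the discounted p*-expectation of its children.
At maturity the claim pays: V(3,0)=0.0000, V(3,1)=2.0729, V(3,2)=17.4197, V(3,3)=43.3505
  t=2,j=0: stock 15.1380 → up 22.2529 (V=2.0729), down 13.1701 (V=0.0000). Price 0.6718; hedge Δ=0.2282, bond B=-2.7830.
  t=2,j=1: stock 25.5780 → up 37.5997 (V=17.4197), down 22.2529 (V=2.0729). Price 6.8928; hedge Δ=1.0000, bond B=-18.6852.
  t=2,j=2: stock 43.2180 → up 63.5305 (V=43.3505), down 37.5997 (V=17.4197). Price 24.5328; hedge Δ=1.0000, bond B=-18.6852.
  t=1,j=0: stock 17.4000 → up 25.5780 (V=6.8928), down 15.1380 (V=0.6718). Price 2.6381; hedge Δ=0.5959, bond B=-7.7303.
  t=1,j=1: stock 29.4000 → up 43.2180 (V=24.5328), down 25.5780 (V=6.8928). Price 12.0989; hedge Δ=1.0000, bond B=-17.3011.
  t=0,j=0: stock 20.0000 → up 29.4000 (V=12.0989), down 17.4000 (V=2.6381). Price 5.5087; hedge Δ=0.7884, bond B=-10.2594.
Check: Δ(0,0)·S0 + B(0,0) = 5.5087 = V0.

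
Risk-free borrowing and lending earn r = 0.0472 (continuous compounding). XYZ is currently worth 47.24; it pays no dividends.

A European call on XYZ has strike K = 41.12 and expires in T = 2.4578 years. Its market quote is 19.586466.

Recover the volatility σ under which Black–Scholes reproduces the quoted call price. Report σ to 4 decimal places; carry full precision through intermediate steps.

sigma = 0.5377

At σ = 0.5377 the Black–Scholes value reproduces the quote:
σ√T = 0.5377·√2.4578 = 0.842972
d₁ = (ln(S/K) + (r+σ²/2)T) / (σ√T) = (ln(47.24/41.12) + (0.0472+0.5377²/2)·2.4578) / 0.842972 = (0.138746 + 0.471309) / 0.842972 = 0.723696
d₂ = d₁ − σ√T = 0.723696 − 0.842972 = -0.119276
e^{−rT} = 0.890468
N(d₁) = 0.765374,  N(d₂) = 0.452528
V = S·N(d₁) − K·e^{−rT}·N(d₂) = 36.156259 − 16.569793 = 19.586466 (the observed quote) — the price is monotone increasing in volatility, hence this σ is the only solution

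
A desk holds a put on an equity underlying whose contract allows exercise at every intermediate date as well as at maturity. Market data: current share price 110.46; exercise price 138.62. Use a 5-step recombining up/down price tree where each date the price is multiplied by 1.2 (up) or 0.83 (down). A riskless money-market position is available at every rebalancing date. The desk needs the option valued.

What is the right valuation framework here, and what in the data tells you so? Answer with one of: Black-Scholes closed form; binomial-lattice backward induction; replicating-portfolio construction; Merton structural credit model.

Key observation: an American put (K = 138.62, S₀ = 110.46) on a 5-date tree has no closed form — the optimal stopping decision is embedded and must be resolved recursively from expiry.

framework: binomial-lattice backward induction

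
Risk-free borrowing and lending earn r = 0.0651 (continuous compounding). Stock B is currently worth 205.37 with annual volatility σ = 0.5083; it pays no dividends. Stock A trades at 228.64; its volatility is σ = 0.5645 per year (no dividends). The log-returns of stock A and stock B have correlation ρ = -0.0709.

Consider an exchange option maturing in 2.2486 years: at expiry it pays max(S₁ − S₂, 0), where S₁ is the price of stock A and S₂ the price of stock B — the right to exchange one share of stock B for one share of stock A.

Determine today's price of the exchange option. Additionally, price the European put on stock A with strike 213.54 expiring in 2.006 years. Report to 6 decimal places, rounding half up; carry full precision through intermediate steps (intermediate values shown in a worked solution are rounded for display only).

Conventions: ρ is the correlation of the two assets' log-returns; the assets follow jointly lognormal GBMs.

σ_eff = √(σ₁² + σ₂² − 2ρσ₁σ₂) = √(0.5645² + 0.5083² − 2·-0.0709·0.5645·0.5083) = 0.785949
d₁ = (ln(S₁/S₂) + (q₂ − q₁ + σ_eff²/2)T) / (σ_eff√T) = (ln(228.64/205.37) + (0.0 − 0.0 + 0.308858)·2.2486) / 1.178557 = 0.680352
d₂ = d₁ − σ_eff√T = 0.680352 − 1.178557 = -0.498205
N(d₁) = 0.751859,  N(d₂) = 0.309170
V = S₁·e^{−q₁T}·N(d₁) − S₂·e^{−q₂T}·N(d₂) = 171.905109 − 63.494193 = 108.410916
[vanilla: stock A put K=213.54]
σ√T = 0.5645·√2.006 = 0.799520
d₁ = (ln(S/K) + (r+σ²/2)T) / (σ√T) = (ln(228.64/213.54) + (0.0651+0.5645²/2)·2.006) / 0.799520 = (0.068325 + 0.450207) / 0.799520 = 0.648553
d₂ = d₁ − σ√T = 0.648553 − 0.799520 = -0.150967
e^{−rT} = 0.877577
N(−d₁) = 0.258314,  N(−d₂) = 0.559999
price = K·e^{−rT}·N(−d₂) − S·N(−d₁) = 104.942591 − 59.060820 = 45.881771

exchange price = 108.410916
price(stock A put K=213.54) = 45.881771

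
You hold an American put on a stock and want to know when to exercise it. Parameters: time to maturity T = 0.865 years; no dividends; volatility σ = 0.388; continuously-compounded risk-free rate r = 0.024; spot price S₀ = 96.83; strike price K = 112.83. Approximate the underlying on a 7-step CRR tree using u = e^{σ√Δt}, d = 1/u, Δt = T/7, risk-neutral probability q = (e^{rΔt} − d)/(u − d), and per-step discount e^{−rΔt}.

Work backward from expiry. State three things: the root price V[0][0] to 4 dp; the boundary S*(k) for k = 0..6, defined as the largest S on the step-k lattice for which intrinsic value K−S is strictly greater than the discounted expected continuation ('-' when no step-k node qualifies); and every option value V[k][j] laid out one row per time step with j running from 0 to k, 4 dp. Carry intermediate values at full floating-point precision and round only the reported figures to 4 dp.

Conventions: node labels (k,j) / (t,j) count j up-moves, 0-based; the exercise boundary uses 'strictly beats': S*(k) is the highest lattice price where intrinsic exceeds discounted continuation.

Δt=0.12357  u=1.14613  d=0.87250  q=0.47681  discount=0.99704
step 7 (expiry): payoffs max(K−S,0) = 75.5593 63.8705 48.5159 28.3458 1.8501 0.0000 0.0000 0.0000
step 6: (k=6,j=0): S=42.7172, K−S=70.1128, hold=69.7787 ⇒ V=70.1128 exercise | (k=6,j=1): S=56.1141, K−S=56.7159, hold=56.3818 ⇒ V=56.7159 exercise | (k=6,j=2): S=73.7124, K−S=39.1176, hold=38.7834 ⇒ V=39.1176 exercise | (k=6,j=3): S=96.8300, K−S=16.0000, hold=15.6659 ⇒ V=16.0000 exercise | (k=6,j=4): S=127.1976, K−S=0.0000, hold=0.9651 ⇒ V=0.9651 continue | (k=6,j=5): S=167.0891, K−S=0.0000, hold=0.0000 ⇒ V=0.0000 continue | (k=6,j=6): S=219.4913, K−S=0.0000, hold=0.0000 ⇒ V=0.0000 continue  boundary S*=96.8300
step 5: (k=5,j=0): S=48.9595, K−S=63.8705, hold=63.5363 ⇒ V=63.8705 exercise | (k=5,j=1): S=64.3141, K−S=48.5159, hold=48.1818 ⇒ V=48.5159 exercise | (k=5,j=2): S=84.4842, K−S=28.3458, hold=28.0117 ⇒ V=28.3458 exercise | (k=5,j=3): S=110.9799, K−S=1.8501, hold=8.8051 ⇒ V=8.8051 continue | (k=5,j=4): S=145.7852, K−S=0.0000, hold=0.5034 ⇒ V=0.5034 continue | (k=5,j=5): S=191.5061, K−S=0.0000, hold=0.0000 ⇒ V=0.0000 continue  boundary S*=84.4842
step 4: (k=4,j=0): S=56.1141, K−S=56.7159, hold=56.3818 ⇒ V=56.7159 exercise | (k=4,j=1): S=73.7124, K−S=39.1176, hold=38.7834 ⇒ V=39.1176 exercise | (k=4,j=2): S=96.8300, K−S=16.0000, hold=18.9723 ⇒ V=18.9723 continue | (k=4,j=3): S=127.1976, K−S=0.0000, hold=4.8324 ⇒ V=4.8324 continue | (k=4,j=4): S=167.0891, K−S=0.0000, hold=0.2626 ⇒ V=0.2626 continue  boundary S*=73.7124
step 3: (k=3,j=0): S=64.3141, K−S=48.5159, hold=48.1818 ⇒ V=48.5159 exercise | (k=3,j=1): S=84.4842, K−S=28.3458, hold=29.4247 ⇒ V=29.4247 continue | (k=3,j=2): S=110.9799, K−S=1.8501, hold=12.1940 ⇒ V=12.1940 continue | (k=3,j=3): S=145.7852, K−S=0.0000, hold=2.6456 ⇒ V=2.6456 continue  boundary S*=64.3141
step 2: (k=2,j=0): S=73.7124, K−S=39.1176, hold=39.2963 ⇒ V=39.2963 continue | (k=2,j=1): S=96.8300, K−S=16.0000, hold=21.1462 ⇒ V=21.1462 continue | (k=2,j=2): S=127.1976, K−S=0.0000, hold=7.6186 ⇒ V=7.6186 continue  boundary S*=-
step 1: (k=1,j=0): S=84.4842, K−S=28.3458, hold=30.5514 ⇒ V=30.5514 continue | (k=1,j=1): S=110.9799, K−S=1.8501, hold=14.6526 ⇒ V=14.6526 continue  boundary S*=-
step 0: (k=0,j=0): S=96.8300, K−S=16.0000, hold=22.9027 ⇒ V=22.9027 continue  boundary S*=-

price = 22.9027
boundary = - - - 64.3141 73.7124 84.4842 96.8300
tree:
22.9027
30.5514 14.6526
39.2963 21.1462 7.6186
48.5159 29.4247 12.1940 2.6456
56.7159 39.1176 18.9723 4.8324 0.2626
63.8705 48.5159 28.3458 8.8051 0.5034 0.0000
70.1128 56.7159 39.1176 16.0000 0.9651 0.0000 0.0000
75.5593 63.8705 48.5159 28.3458 1.8501 0.0000 0.0000 0.0000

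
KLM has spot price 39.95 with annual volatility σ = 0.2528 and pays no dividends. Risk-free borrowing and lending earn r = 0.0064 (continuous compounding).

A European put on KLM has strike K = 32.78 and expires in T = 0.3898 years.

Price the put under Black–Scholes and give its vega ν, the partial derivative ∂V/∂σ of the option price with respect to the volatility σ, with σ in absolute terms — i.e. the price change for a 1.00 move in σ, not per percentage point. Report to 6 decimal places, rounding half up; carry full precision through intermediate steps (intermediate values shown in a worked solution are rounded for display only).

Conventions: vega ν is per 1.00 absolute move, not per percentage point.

σ√T = 0.2528·√0.3898 = 0.157833
d₁ = (ln(S/K) + (r+σ²/2)T) / (σ√T) = (ln(39.95/32.78) + (0.0064+0.2528²/2)·0.3898) / 0.157833 = (0.197810 + 0.014950) / 0.157833 = 1.348009
d₂ = d₁ − σ√T = 1.348009 − 0.157833 = 1.190176
e^{−rT} = 0.997508
N(−d₁) = 0.088828,  N(−d₂) = 0.116989
Put price V = K·e^{−rT}·N(−d₂) − S·N(−d₁) = 3.825329 − 3.548666 = 0.276664
φ(d₁) = (1/√(2π))·e^{−d₁²/2} = 0.160815
ν = S·φ(d₁)·√T = 4.011097

price = 0.276664
ν = 4.011097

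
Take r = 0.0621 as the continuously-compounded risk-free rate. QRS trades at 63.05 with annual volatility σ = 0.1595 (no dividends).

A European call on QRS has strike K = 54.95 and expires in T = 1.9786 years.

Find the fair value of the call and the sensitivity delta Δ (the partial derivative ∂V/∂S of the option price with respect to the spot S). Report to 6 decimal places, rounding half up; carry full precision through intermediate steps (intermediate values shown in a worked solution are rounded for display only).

price = 15.205317
Δ = 0.898441

σ√T = 0.1595·√1.9786 = 0.224357
d₁ = (ln(S/K) + (r+σ²/2)T) / (σ√T) = (ln(63.05/54.95) + (0.0621+0.1595²/2)·1.9786) / 0.224357 = (0.137504 + 0.148039) / 0.224357 = 1.272719
d₂ = d₁ − σ√T = 1.272719 − 0.224357 = 1.048362
e^{−rT} = 0.884378
N(d₁) = 0.898441,  N(d₂) = 0.852764
Call price V = S·N(d₁) − K·e^{−rT}·N(d₂) = 56.646713 − 41.441396 = 15.205317
Δ = N(d₁) = 0.898441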